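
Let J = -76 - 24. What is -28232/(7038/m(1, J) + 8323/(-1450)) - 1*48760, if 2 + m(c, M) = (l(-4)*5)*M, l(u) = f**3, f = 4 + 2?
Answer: -688047984520/15674237 ≈ -43897.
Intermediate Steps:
J = -100
f = 6
l(u) = 216 (l(u) = 6**3 = 216)
m(c, M) = -2 + 1080*M (m(c, M) = -2 + (216*5)*M = -2 + 1080*M)
-28232/(7038/m(1, J) + 8323/(-1450)) - 1*48760 = -28232/(7038/(-2 + 1080*(-100)) + 8323/(-1450)) - 1*48760 = -28232/(7038/(-2 - 108000) + 8323*(-1/1450)) - 48760 = -28232/(7038/(-108002) - 287/50) - 48760 = -28232/(7038*(-1/108002) - 287/50) - 48760 = -28232/(-3519/54001 - 287/50) - 48760 = -28232/(-15674237/2700050) - 48760 = -28232*(-2700050/15674237) - 48760 = 76227811600/15674237 - 48760 = -688047984520/15674237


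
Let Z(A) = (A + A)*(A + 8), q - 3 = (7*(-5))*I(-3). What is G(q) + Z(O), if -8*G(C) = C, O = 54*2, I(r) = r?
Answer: 50085/2 ≈ 25043.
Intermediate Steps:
O = 108
q = 108 (q = 3 + (7*(-5))*(-3) = 3 - 35*(-3) = 3 + 105 = 108)
G(C) = -C/8
Z(A) = 2*A*(8 + A) (Z(A) = (2*A)*(8 + A) = 2*A*(8 + A))
G(q) + Z(O) = -⅛*108 + 2*108*(8 + 108) = -27/2 + 2*108*116 = -27/2 + 25056 = 50085/2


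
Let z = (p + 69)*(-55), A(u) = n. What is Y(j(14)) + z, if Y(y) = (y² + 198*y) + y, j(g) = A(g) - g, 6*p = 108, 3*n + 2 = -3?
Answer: -68915/9 ≈ -7657.2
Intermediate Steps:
n = -5/3 (n = -⅔ + (⅓)*(-3) = -⅔ - 1 = -5/3 ≈ -1.6667)
p = 18 (p = (⅙)*108 = 18)
A(u) = -5/3
j(g) = -5/3 - g
Y(y) = y² + 199*y
z = -4785 (z = (18 + 69)*(-55) = 87*(-55) = -4785)
Y(j(14)) + z = (-5/3 - 1*14)*(199 + (-5/3 - 1*14)) - 4785 = (-5/3 - 14)*(199 + (-5/3 - 14)) - 4785 = -47*(199 - 47/3)/3 - 4785 = -47/3*550/3 - 4785 = -25850/9 - 4785 = -68915/9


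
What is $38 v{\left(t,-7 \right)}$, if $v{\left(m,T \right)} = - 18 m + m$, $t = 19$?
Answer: $-12274$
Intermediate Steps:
$v{\left(m,T \right)} = - 17 m$
$38 v{\left(t,-7 \right)} = 38 \left(\left(-17\right) 19\right) = 38 \left(-323\right) = -12274$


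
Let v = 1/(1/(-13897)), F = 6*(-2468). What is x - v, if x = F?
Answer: -911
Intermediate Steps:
F = -14808
v = -13897 (v = 1/(-1/13897) = -13897)
x = -14808
x - v = -14808 - 1*(-13897) = -14808 + 13897 = -911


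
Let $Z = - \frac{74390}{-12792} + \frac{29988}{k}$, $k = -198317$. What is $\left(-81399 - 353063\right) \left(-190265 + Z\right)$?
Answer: $\frac{182664553780815869}{2209818} \approx 8.266 \cdot 10^{10}$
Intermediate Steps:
$Z = \frac{25033441}{4419636}$ ($Z = - \frac{74390}{-12792} + \frac{29988}{-198317} = \left(-74390\right) \left(- \frac{1}{12792}\right) + 29988 \left(- \frac{1}{198317}\right) = \frac{37195}{6396} - \frac{4284}{28331} = \frac{25033441}{4419636} \approx 5.6641$)
$\left(-81399 - 353063\right) \left(-190265 + Z\right) = \left(-81399 - 353063\right) \left(-190265 + \frac{25033441}{4419636}\right) = \left(-434462\right) \left(- \frac{840877010099}{4419636}\right) = \frac{182664553780815869}{2209818}$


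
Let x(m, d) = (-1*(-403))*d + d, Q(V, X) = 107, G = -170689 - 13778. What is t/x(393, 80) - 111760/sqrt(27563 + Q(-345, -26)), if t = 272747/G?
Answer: -272747/5961973440 - 11176*sqrt(27670)/2767 ≈ -671.87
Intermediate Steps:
G = -184467
x(m, d) = 404*d (x(m, d) = 403*d + d = 404*d)
t = -272747/184467 (t = 272747/(-184467) = 272747*(-1/184467) = -272747/184467 ≈ -1.4786)
t/x(393, 80) - 111760/sqrt(27563 + Q(-345, -26)) = -272747/(184467*(404*80)) - 111760/sqrt(27563 + 107) = -272747/184467/32320 - 111760*sqrt(27670)/27670 = -272747/184467*1/32320 - 11176*sqrt(27670)/2767 = -272747/5961973440 - 11176*sqrt(27670)/2767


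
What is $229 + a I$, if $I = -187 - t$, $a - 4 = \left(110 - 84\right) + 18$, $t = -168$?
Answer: $-683$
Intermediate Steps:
$a = 48$ ($a = 4 + \left(\left(110 - 84\right) + 18\right) = 4 + \left(26 + 18\right) = 4 + 44 = 48$)
$I = -19$ ($I = -187 - -168 = -187 + 168 = -19$)
$229 + a I = 229 + 48 \left(-19\right) = 229 - 912 = -683$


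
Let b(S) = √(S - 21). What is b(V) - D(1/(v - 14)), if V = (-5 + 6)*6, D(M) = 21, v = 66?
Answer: -21 + I*√15 ≈ -21.0 + 3.873*I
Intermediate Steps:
V = 6 (V = 1*6 = 6)
b(S) = √(-21 + S)
b(V) - D(1/(v - 14)) = √(-21 + 6) - 1*21 = √(-15) - 21 = I*√15 - 21 = -21 + I*√15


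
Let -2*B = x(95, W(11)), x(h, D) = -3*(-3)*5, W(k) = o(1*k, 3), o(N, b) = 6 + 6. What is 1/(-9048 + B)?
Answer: -2/18141 ≈ -0.00011025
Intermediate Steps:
o(N, b) = 12
W(k) = 12
x(h, D) = 45 (x(h, D) = 9*5 = 45)
B = -45/2 (B = -½*45 = -45/2 ≈ -22.500)
1/(-9048 + B) = 1/(-9048 - 45/2) = 1/(-18141/2) = -2/18141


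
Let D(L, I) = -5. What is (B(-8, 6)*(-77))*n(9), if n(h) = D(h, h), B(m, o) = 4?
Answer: 1540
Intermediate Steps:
n(h) = -5
(B(-8, 6)*(-77))*n(9) = (4*(-77))*(-5) = -308*(-5) = 1540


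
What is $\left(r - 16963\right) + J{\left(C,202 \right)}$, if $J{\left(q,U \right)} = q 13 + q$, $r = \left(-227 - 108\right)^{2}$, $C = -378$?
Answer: $89970$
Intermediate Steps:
$r = 112225$ ($r = \left(-335\right)^{2} = 112225$)
$J{\left(q,U \right)} = 14 q$ ($J{\left(q,U \right)} = 13 q + q = 14 q$)
$\left(r - 16963\right) + J{\left(C,202 \right)} = \left(112225 - 16963\right) + 14 \left(-378\right) = 95262 - 5292 = 89970$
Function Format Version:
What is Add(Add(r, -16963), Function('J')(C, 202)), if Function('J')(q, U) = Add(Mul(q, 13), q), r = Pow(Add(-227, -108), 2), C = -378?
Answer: 89970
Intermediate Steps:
r = 112225 (r = Pow(-335, 2) = 112225)
Function('J')(q, U) = Mul(14, q) (Function('J')(q, U) = Add(Mul(13, q), q) = Mul(14, q))
Add(Add(r, -16963), Function('J')(C, 202)) = Add(Add(112225, -16963), Mul(14, -378)) = Add(95262, -5292) = 89970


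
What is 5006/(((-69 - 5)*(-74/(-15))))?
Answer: -37545/2738 ≈ -13.713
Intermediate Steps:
5006/(((-69 - 5)*(-74/(-15)))) = 5006/((-(-5476)*(-1)/15)) = 5006/((-74*74/15)) = 5006/(-5476/15) = 5006*(-15/5476) = -37545/2738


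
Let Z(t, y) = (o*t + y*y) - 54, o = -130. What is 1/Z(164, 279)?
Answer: 1/56467 ≈ 1.7709e-5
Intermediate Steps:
Z(t, y) = -54 + y² - 130*t (Z(t, y) = (-130*t + y*y) - 54 = (-130*t + y²) - 54 = (y² - 130*t) - 54 = -54 + y² - 130*t)
1/Z(164, 279) = 1/(-54 + 279² - 130*164) = 1/(-54 + 77841 - 21320) = 1/56467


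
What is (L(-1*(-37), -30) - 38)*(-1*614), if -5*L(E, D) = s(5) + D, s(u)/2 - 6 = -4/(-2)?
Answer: 108064/5 ≈ 21613.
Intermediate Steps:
s(u) = 16 (s(u) = 12 + 2*(-4/(-2)) = 12 + 2*(-4*(-½)) = 12 + 2*2 = 12 + 4 = 16)
L(E, D) = -16/5 - D/5 (L(E, D) = -(16 + D)/5 = -16/5 - D/5)
(L(-1*(-37), -30) - 38)*(-1*614) = ((-16/5 - ⅕*(-30)) - 38)*(-1*614) = ((-16/5 + 6) - 38)*(-614) = (14/5 - 38)*(-614) = -176/5*(-614) = 108064/5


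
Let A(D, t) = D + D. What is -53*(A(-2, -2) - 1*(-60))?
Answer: -2968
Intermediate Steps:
A(D, t) = 2*D
-53*(A(-2, -2) - 1*(-60)) = -53*(2*(-2) - 1*(-60)) = -53*(-4 + 60) = -53*56 = -2968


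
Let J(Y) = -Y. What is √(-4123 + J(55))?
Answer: I*√4178 ≈ 64.637*I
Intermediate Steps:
√(-4123 + J(55)) = √(-4123 - 1*55) = √(-4123 - 55) = √(-4178) = I*√4178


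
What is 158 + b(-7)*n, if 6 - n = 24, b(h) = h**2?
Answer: -724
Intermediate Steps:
n = -18 (n = 6 - 1*24 = 6 - 24 = -18)
158 + b(-7)*n = 158 + (-7)**2*(-18) = 158 + 49*(-18) = 158 - 882 = -724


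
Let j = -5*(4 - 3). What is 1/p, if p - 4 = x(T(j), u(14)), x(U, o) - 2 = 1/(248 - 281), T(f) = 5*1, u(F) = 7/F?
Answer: 33/197 ≈ 0.16751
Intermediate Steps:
j = -5 (j = -5*1 = -5)
T(f) = 5
x(U, o) = 65/33 (x(U, o) = 2 + 1/(248 - 281) = 2 + 1/(-33) = 2 - 1/33 = 65/33)
p = 197/33 (p = 4 + 65/33 = 197/33 ≈ 5.9697)
1/p = 1/(197/33) = 33/197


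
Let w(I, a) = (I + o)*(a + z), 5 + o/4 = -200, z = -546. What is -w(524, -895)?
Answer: -426536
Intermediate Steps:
o = -820 (o = -20 + 4*(-200) = -20 - 800 = -820)
w(I, a) = (-820 + I)*(-546 + a) (w(I, a) = (I - 820)*(a - 546) = (-820 + I)*(-546 + a))
-w(524, -895) = -(447720 - 820*(-895) - 546*524 + 524*(-895)) = -(447720 + 733900 - 286104 - 468980) = -1*426536 = -426536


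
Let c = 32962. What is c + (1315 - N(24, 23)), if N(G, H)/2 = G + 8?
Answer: 34213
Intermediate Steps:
N(G, H) = 16 + 2*G (N(G, H) = 2*(G + 8) = 2*(8 + G) = 16 + 2*G)
c + (1315 - N(24, 23)) = 32962 + (1315 - (16 + 2*24)) = 32962 + (1315 - (16 + 48)) = 32962 + (1315 - 1*64) = 32962 + (1315 - 64) = 32962 + 1251 = 34213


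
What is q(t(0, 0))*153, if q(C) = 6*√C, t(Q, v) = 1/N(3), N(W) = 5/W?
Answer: 918*√15/5 ≈ 711.08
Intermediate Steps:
t(Q, v) = ⅗ (t(Q, v) = 1/(5/3) = ⅗)
q(t(0, 0))*153 = (6*√(⅗))*153 = (6*(√15/5))*153 = (6*√15/5)*153 = 918*√15/5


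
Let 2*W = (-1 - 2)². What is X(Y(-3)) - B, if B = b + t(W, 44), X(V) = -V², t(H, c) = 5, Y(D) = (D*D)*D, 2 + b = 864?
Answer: -1596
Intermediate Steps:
b = 862 (b = -2 + 864 = 862)
Y(D) = D³ (Y(D) = D²*D = D³)
W = 9/2 (W = (-1 - 2)²/2 = (½)*(-3)² = (½)*9 = 9/2 ≈ 4.5000)
B = 867 (B = 862 + 5 = 867)
X(Y(-3)) - B = -((-3)³)² - 1*867 = -1*(-27)² - 867 = -1*729 - 867 = -729 - 867 = -1596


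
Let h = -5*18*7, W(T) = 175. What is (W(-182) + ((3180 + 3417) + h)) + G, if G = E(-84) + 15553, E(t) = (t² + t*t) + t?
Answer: 35723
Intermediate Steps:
E(t) = t + 2*t² (E(t) = (t² + t²) + t = 2*t² + t = t + 2*t²)
h = -630 (h = -90*7 = -630)
G = 29581 (G = -84*(1 + 2*(-84)) + 15553 = -84*(1 - 168) + 15553 = -84*(-167) + 15553 = 14028 + 15553 = 29581)
(W(-182) + ((3180 + 3417) + h)) + G = (175 + ((3180 + 3417) - 630)) + 29581 = (175 + (6597 - 630)) + 29581 = (175 + 5967) + 29581 = 6142 + 29581 = 35723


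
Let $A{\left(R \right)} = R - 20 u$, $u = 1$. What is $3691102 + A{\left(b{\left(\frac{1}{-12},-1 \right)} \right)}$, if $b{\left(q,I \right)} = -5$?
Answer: $3691077$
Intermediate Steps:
$A{\left(R \right)} = -20 + R$ ($A{\left(R \right)} = R - 20 = -20 + R$)
$3691102 + A{\left(b{\left(\frac{1}{-12},-1 \right)} \right)} = 3691102 - 25 = 3691077$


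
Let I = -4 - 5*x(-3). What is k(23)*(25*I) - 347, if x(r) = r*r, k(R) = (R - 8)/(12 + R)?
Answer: -872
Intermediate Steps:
k(R) = (-8 + R)/(12 + R)
x(r) = r²
I = -49 (I = -4 - 5*(-3)² = -4 - 5*9 = -4 - 45 = -49)
k(23)*(25*I) - 347 = ((-8 + 23)/(12 + 23))*(25*(-49)) - 347 = (15/35)*(-1225) - 347 = ((1/35)*15)*(-1225) - 347 = (3/7)*(-1225) - 347 = -525 - 347 = -872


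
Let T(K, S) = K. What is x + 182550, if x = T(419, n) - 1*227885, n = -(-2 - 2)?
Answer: -44916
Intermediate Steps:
n = 4 (n = -1*(-4) = 4)
x = -227466 (x = 419 - 1*227885 = 419 - 227885 = -227466)
x + 182550 = -227466 + 182550 = -44916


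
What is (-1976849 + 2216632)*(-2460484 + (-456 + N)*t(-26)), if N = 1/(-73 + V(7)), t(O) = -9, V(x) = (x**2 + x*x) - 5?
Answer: -11779965468847/20 ≈ -5.8900e+11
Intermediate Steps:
V(x) = -5 + 2*x**2 (V(x) = (x**2 + x**2) - 5 = 2*x**2 - 5 = -5 + 2*x**2)
N = 1/20 (N = 1/(-73 + (-5 + 2*7**2)) = 1/(-73 + (-5 + 2*49)) = 1/(-73 + (-5 + 98)) = 1/(-73 + 93) = 1/20 ≈ 0.050000)
(-1976849 + 2216632)*(-2460484 + (-456 + N)*t(-26)) = (-1976849 + 2216632)*(-2460484 + (-456 + 1/20)*(-9)) = 239783*(-2460484 - 9119/20*(-9)) = 239783*(-2460484 + 82071/20) = 239783*(-49127609/20) = -11779965468847/20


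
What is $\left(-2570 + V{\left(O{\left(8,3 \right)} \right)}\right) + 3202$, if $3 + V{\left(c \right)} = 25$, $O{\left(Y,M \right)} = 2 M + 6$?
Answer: $654$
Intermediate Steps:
$O{\left(Y,M \right)} = 6 + 2 M$
$V{\left(c \right)} = 22$ ($V{\left(c \right)} = -3 + 25 = 22$)
$\left(-2570 + V{\left(O{\left(8,3 \right)} \right)}\right) + 3202 = \left(-2570 + 22\right) + 3202 = -2548 + 3202 = 654$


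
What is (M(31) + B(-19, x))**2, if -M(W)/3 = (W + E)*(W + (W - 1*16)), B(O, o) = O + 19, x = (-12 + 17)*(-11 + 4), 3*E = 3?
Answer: 19501056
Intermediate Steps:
E = 1 (E = (1/3)*3 = 1)
x = -35 (x = 5*(-7) = -35)
B(O, o) = 19 + O
M(W) = -3*(1 + W)*(-16 + 2*W) (M(W) = -3*(W + 1)*(W + (W - 1*16)) = -3*(1 + W)*(W + (W - 16)) = -3*(1 + W)*(W + (-16 + W)) = -3*(1 + W)*(-16 + 2*W))
(M(31) + B(-19, x))**2 = ((48 - 6*31**2 + 42*31) + (19 - 19))**2 = ((48 - 6*961 + 1302) + 0)**2 = ((48 - 5766 + 1302) + 0)**2 = (-4416 + 0)**2 = (-4416)**2 = 19501056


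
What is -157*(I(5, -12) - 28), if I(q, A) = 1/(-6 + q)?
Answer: 4553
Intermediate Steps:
-157*(I(5, -12) - 28) = -157*(1/(-6 + 5) - 28) = -157*(1/(-1) - 28) = -157*(-1 - 28) = -157*(-29) = 4553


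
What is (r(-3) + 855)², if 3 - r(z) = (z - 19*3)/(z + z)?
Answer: 719104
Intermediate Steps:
r(z) = 3 - (-57 + z)/(2*z) (r(z) = 3 - (z - 19*3)/(z + z) = 3 - (z - 57)/(2*z) = 3 - (-57 + z)*1/(2*z) = 3 - (-57 + z)/(2*z))
(r(-3) + 855)² = ((½)*(57 + 5*(-3))/(-3) + 855)² = ((½)*(-⅓)*(57 - 15) + 855)² = ((½)*(-⅓)*42 + 855)² = (-7 + 855)² = 848² = 719104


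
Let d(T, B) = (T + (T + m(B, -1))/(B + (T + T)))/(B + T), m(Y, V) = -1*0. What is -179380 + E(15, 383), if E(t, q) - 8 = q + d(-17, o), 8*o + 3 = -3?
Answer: -1766433261/9869 ≈ -1.7899e+5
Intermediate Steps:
m(Y, V) = 0
o = -¾ (o = -3/8 + (⅛)*(-3) = -3/8 - 3/8 = -¾ ≈ -0.75000)
d(T, B) = (T + T/(B + 2*T))/(B + T) (d(T, B) = (T + (T + 0)/(B + (T + T)))/(B + T) = (T + T/(B + 2*T))/(B + T))
E(t, q) = 88132/9869 + q (E(t, q) = 8 + (q - 17*(1 - ¾ + 2*(-17))/((-¾)² + 2*(-17)² + 3*(-¾)*(-17))) = 8 + (q - 17*(1 - ¾ - 34)/(9/16 + 2*289 + 153/4)) = 8 + (q - 17*(-135/4)/(9/16 + 578 + 153/4)) = 8 + (q - 17*(-135/4)/9869/16) = 8 + (q - 17*16/9869*(-135/4)) = 8 + (q + 9180/9869) = 8 + (9180/9869 + q) = 88132/9869 + q)
-179380 + E(15, 383) = -179380 + (88132/9869 + 383) = -179380 + 3867959/9869 = -1766433261/9869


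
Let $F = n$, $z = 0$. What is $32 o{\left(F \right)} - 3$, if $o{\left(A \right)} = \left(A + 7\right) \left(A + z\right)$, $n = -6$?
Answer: $-195$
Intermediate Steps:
$F = -6$
$o{\left(A \right)} = A \left(7 + A\right)$ ($o{\left(A \right)} = \left(A + 7\right) \left(A + 0\right) = \left(7 + A\right) A = A \left(7 + A\right)$)
$32 o{\left(F \right)} - 3 = 32 \left(- 6 \left(7 - 6\right)\right) - 3 = 32 \left(\left(-6\right) 1\right) - 3 = 32 \left(-6\right) - 3 = -192 - 3 = -195$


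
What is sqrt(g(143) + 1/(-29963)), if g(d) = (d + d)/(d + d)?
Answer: sqrt(2486846)/1577 ≈ 0.99998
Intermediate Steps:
g(d) = 1 (g(d) = (2*d)/((2*d)) = (2*d)*(1/(2*d)) = 1)
sqrt(g(143) + 1/(-29963)) = sqrt(1 + 1/(-29963)) = sqrt(1 - 1/29963) = sqrt(29962/29963) = sqrt(2486846)/1577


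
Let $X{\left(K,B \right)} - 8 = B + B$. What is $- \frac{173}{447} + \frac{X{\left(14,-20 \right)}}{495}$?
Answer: $- \frac{33313}{73755} \approx -0.45167$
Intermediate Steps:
$X{\left(K,B \right)} = 8 + 2 B$ ($X{\left(K,B \right)} = 8 + \left(B + B\right) = 8 + 2 B$)
$- \frac{173}{447} + \frac{X{\left(14,-20 \right)}}{495} = - \frac{173}{447} + \frac{8 + 2 \left(-20\right)}{495} = \left(-173\right) \frac{1}{447} + \left(8 - 40\right) \frac{1}{495} = - \frac{173}{447} - \frac{32}{495} = - \frac{33313}{73755}$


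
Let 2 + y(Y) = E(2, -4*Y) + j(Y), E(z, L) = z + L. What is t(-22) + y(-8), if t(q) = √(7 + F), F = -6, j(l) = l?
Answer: 25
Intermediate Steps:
t(q) = 1 (t(q) = √(7 - 6) = √1 = 1)
E(z, L) = L + z
y(Y) = -3*Y (y(Y) = -2 + ((-4*Y + 2) + Y) = -2 + ((2 - 4*Y) + Y) = -2 + (2 - 3*Y) = -3*Y)
t(-22) + y(-8) = 1 - 3*(-8) = 1 + 24 = 25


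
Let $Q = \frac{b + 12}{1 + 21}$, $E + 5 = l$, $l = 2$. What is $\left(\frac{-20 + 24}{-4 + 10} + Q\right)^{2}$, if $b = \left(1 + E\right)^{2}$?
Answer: $\frac{2116}{1089} \approx 1.9431$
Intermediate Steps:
$E = -3$ ($E = -5 + 2 = -3$)
$b = 4$ ($b = \left(1 - 3\right)^{2} = \left(-2\right)^{2} = 4$)
$Q = \frac{8}{11}$ ($Q = \frac{4 + 12}{1 + 21} = \frac{16}{22} = 16 \cdot \frac{1}{22} = \frac{8}{11} \approx 0.72727$)
$\left(\frac{-20 + 24}{-4 + 10} + Q\right)^{2} = \left(\frac{-20 + 24}{-4 + 10} + \frac{8}{11}\right)^{2} = \left(\frac{4}{6} + \frac{8}{11}\right)^{2} = \left(4 \cdot \frac{1}{6} + \frac{8}{11}\right)^{2} = \left(\frac{2}{3} + \frac{8}{11}\right)^{2} = \left(\frac{46}{33}\right)^{2} = \frac{2116}{1089}$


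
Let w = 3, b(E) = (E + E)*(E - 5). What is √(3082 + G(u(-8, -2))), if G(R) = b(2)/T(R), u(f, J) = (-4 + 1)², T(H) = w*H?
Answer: 7*√566/3 ≈ 55.512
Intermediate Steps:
b(E) = 2*E*(-5 + E) (b(E) = (2*E)*(-5 + E) = 2*E*(-5 + E))
T(H) = 3*H
u(f, J) = 9 (u(f, J) = (-3)² = 9)
G(R) = -4/R (G(R) = (2*2*(-5 + 2))/((3*R)) = (2*2*(-3))*(1/(3*R)) = -4/R)
√(3082 + G(u(-8, -2))) = √(3082 - 4/9) = √(27734/9) = 7*√566/3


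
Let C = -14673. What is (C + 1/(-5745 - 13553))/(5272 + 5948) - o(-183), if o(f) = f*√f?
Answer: -56631911/43304712 + 183*I*√183 ≈ -1.3078 + 2475.6*I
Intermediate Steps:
o(f) = f^(3/2)
(C + 1/(-5745 - 13553))/(5272 + 5948) - o(-183) = (-14673 + 1/(-5745 - 13553))/(5272 + 5948) - (-183)^(3/2) = (-14673 + 1/(-19298))/11220 - (-183)*I*√183 = (-14673 - 1/19298)*(1/11220) + 183*I*√183 = -283159555/19298*1/11220 + 183*I*√183 = -56631911/43304712 + 183*I*√183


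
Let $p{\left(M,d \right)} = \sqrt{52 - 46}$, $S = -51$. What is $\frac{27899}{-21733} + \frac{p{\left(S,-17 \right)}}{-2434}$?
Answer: $- \frac{27899}{21733} - \frac{\sqrt{6}}{2434} \approx -1.2847$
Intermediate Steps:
$p{\left(M,d \right)} = \sqrt{6}$
$\frac{27899}{-21733} + \frac{p{\left(S,-17 \right)}}{-2434} = \frac{27899}{-21733} + \frac{\sqrt{6}}{-2434} = 27899 \left(- \frac{1}{21733}\right) + \sqrt{6} \left(- \frac{1}{2434}\right) = - \frac{27899}{21733} - \frac{\sqrt{6}}{2434}$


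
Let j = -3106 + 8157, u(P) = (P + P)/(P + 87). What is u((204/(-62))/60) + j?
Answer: 136139569/26953 ≈ 5051.0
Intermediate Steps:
u(P) = 2*P/(87 + P) (u(P) = (2*P)/(87 + P) = 2*P/(87 + P))
j = 5051
u((204/(-62))/60) + j = 2*((204/(-62))/60)/(87 + (204/(-62))/60) + 5051 = 2*((204*(-1/62))*(1/60))/(87 + (204*(-1/62))*(1/60)) + 5051 = 2*(-102/31*1/60)/(87 - 102/31*1/60) + 5051 = 2*(-17/310)/(87 - 17/310) + 5051 = 2*(-17/310)/(26953/310) + 5051 = 2*(-17/310)*(310/26953) + 5051 = -34/26953 + 5051 = 136139569/26953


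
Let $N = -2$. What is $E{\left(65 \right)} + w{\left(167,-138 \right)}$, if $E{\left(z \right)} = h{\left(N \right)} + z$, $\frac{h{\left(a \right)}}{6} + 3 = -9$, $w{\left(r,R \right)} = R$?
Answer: $-145$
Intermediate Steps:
$h{\left(a \right)} = -72$ ($h{\left(a \right)} = -18 + 6 \left(-9\right) = -18 - 54 = -72$)
$E{\left(z \right)} = -72 + z$
$E{\left(65 \right)} + w{\left(167,-138 \right)} = \left(-72 + 65\right) - 138 = -7 - 138 = -145$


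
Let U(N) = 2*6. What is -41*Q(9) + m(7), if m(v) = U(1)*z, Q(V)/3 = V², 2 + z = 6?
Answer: -9915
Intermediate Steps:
z = 4 (z = -2 + 6 = 4)
U(N) = 12
Q(V) = 3*V²
m(v) = 48 (m(v) = 12*4 = 48)
-41*Q(9) + m(7) = -123*9² + 48 = -123*81 + 48 = -41*243 + 48 = -9963 + 48 = -9915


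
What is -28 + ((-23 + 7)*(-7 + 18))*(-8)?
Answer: 1380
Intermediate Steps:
-28 + ((-23 + 7)*(-7 + 18))*(-8) = -28 - 16*11*(-8) = -28 - 176*(-8) = -28 + 1408 = 1380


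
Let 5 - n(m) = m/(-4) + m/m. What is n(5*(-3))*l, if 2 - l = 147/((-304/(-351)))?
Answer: -50989/1216 ≈ -41.932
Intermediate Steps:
l = -50989/304 (l = 2 - 147/((-304/(-351))) = 2 - 147/((-304*(-1/351))) = 2 - 147/304/351 = 2 - 147*351/304 = 2 - 1*51597/304 = 2 - 51597/304 = -50989/304 ≈ -167.73)
n(m) = 4 + m/4 (n(m) = 5 - (m/(-4) + m/m) = 5 - (m*(-¼) + 1) = 5 - (-m/4 + 1) = 5 - (1 - m/4) = 5 + (-1 + m/4) = 4 + m/4)
n(5*(-3))*l = (4 + (5*(-3))/4)*(-50989/304) = (4 + (¼)*(-15))*(-50989/304) = (4 - 15/4)*(-50989/304) = (¼)*(-50989/304) = -50989/1216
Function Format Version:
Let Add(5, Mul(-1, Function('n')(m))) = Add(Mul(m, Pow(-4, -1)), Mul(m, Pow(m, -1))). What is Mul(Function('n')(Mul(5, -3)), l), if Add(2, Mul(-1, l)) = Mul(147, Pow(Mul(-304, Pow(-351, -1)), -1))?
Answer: Rational(-50989, 1216) ≈ -41.932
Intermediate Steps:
l = Rational(-50989, 304) (l = Add(2, Mul(-1, Mul(147, Pow(Mul(-304, Pow(-351, -1)), -1)))) = Add(2, Mul(-1, Mul(147, Pow(Mul(-304, Rational(-1, 351)), -1)))) = Add(2, Mul(-1, Mul(147, Pow(Rational(304, 351), -1)))) = Add(2, Mul(-1, Mul(147, Rational(351, 304)))) = Add(2, Mul(-1, Rational(51597, 304))) = Add(2, Rational(-51597, 304)) = Rational(-50989, 304) ≈ -167.73)
Function('n')(m) = Add(4, Mul(Rational(1, 4), m)) (Function('n')(m) = Add(5, Mul(-1, Add(Mul(m, Pow(-4, -1)), Mul(m, Pow(m, -1))))) = Add(5, Mul(-1, Add(Mul(m, Rational(-1, 4)), 1))) = Add(5, Mul(-1, Add(Mul(Rational(-1, 4), m), 1))) = Add(5, Mul(-1, Add(1, Mul(Rational(-1, 4), m)))) = Add(5, Add(-1, Mul(Rational(1, 4), m))) = Add(4, Mul(Rational(1, 4), m)))
Mul(Function('n')(Mul(5, -3)), l) = Mul(Add(4, Mul(Rational(1, 4), Mul(5, -3))), Rational(-50989, 304)) = Mul(Add(4, Mul(Rational(1, 4), -15)), Rational(-50989, 304)) = Mul(Add(4, Rational(-15, 4)), Rational(-50989, 304)) = Mul(Rational(1, 4), Rational(-50989, 304)) = Rational(-50989, 1216)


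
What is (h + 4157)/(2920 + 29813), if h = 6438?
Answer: 10595/32733 ≈ 0.32368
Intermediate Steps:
(h + 4157)/(2920 + 29813) = (6438 + 4157)/(2920 + 29813) = 10595/32733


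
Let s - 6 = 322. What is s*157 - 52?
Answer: 51444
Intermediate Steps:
s = 328 (s = 6 + 322 = 328)
s*157 - 52 = 328*157 - 52 = 51496 - 52 = 51444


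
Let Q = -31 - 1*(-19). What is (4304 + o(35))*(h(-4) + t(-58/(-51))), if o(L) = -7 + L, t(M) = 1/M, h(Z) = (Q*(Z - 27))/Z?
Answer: -11572938/29 ≈ -3.9907e+5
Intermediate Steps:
Q = -12 (Q = -31 + 19 = -12)
h(Z) = (324 - 12*Z)/Z (h(Z) = (-12*(Z - 27))/Z = (-12*(-27 + Z))/Z = (324 - 12*Z)/Z)
(4304 + o(35))*(h(-4) + t(-58/(-51))) = (4304 + (-7 + 35))*((-12 + 324/(-4)) + 1/(-58/(-51))) = (4304 + 28)*((-12 + 324*(-1/4)) + 1/(-58*(-1/51))) = 4332*((-12 - 81) + 1/(58/51)) = 4332*(-93 + 51/58) = 4332*(-5343/58) = -11572938/29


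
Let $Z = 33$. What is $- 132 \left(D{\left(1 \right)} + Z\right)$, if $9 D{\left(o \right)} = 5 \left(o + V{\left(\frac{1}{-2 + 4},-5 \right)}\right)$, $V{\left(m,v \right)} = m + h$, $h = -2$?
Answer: $- \frac{12958}{3} \approx -4319.3$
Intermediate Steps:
$V{\left(m,v \right)} = -2 + m$ ($V{\left(m,v \right)} = m - 2 = -2 + m$)
$D{\left(o \right)} = - \frac{5}{6} + \frac{5 o}{9}$ ($D{\left(o \right)} = \frac{5 \left(o - \left(2 - \frac{1}{-2 + 4}\right)\right)}{9} = \frac{5 \left(o - \left(2 - \frac{1}{2}\right)\right)}{9} = \frac{5 \left(o + \left(-2 + \frac{1}{2}\right)\right)}{9} = \frac{5 \left(o - \frac{3}{2}\right)}{9} = \frac{5 \left(- \frac{3}{2} + o\right)}{9} = \frac{- \frac{15}{2} + 5 o}{9} = - \frac{5}{6} + \frac{5 o}{9}$)
$- 132 \left(D{\left(1 \right)} + Z\right) = - 132 \left(\left(- \frac{5}{6} + \frac{5}{9} \cdot 1\right) + 33\right) = - 132 \left(\left(- \frac{5}{6} + \frac{5}{9}\right) + 33\right) = - 132 \left(- \frac{5}{18} + 33\right) = \left(-132\right) \frac{589}{18} = - \frac{12958}{3}$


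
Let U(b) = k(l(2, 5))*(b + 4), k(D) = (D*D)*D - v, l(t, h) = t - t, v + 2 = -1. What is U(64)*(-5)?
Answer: -1020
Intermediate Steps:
v = -3 (v = -2 - 1 = -3)
l(t, h) = 0
k(D) = 3 + D**3 (k(D) = (D*D)*D - 1*(-3) = D**2*D + 3 = D**3 + 3 = 3 + D**3)
U(b) = 12 + 3*b (U(b) = (3 + 0**3)*(b + 4) = (3 + 0)*(4 + b) = 3*(4 + b) = 12 + 3*b)
U(64)*(-5) = (12 + 3*64)*(-5) = (12 + 192)*(-5) = 204*(-5) = -1020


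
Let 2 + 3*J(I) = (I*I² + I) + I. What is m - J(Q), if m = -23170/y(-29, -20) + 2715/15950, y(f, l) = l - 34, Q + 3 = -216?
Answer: 301603911101/86130 ≈ 3.5017e+6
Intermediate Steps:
Q = -219 (Q = -3 - 216 = -219)
y(f, l) = -34 + l
m = 36970811/86130 (m = -23170/(-34 - 20) + 2715/15950 = -23170/(-54) + 2715*(1/15950) = -23170*(-1/54) + 543/3190 = 11585/27 + 543/3190 = 36970811/86130 ≈ 429.24)
J(I) = -⅔ + I³/3 + 2*I/3 (J(I) = -⅔ + ((I*I² + I) + I)/3 = -⅔ + ((I³ + I) + I)/3 = -⅔ + ((I + I³) + I)/3 = -⅔ + (I³ + 2*I)/3 = -⅔ + (I³/3 + 2*I/3) = -⅔ + I³/3 + 2*I/3)
m - J(Q) = 36970811/86130 - (-⅔ + (⅓)*(-219)³ + (⅔)*(-219)) = 36970811/86130 - (-⅔ + (⅓)*(-10503459) - 146) = 36970811/86130 - (-⅔ - 3501153 - 146) = 36970811/86130 - 1*(-10503899/3) = 36970811/86130 + 10503899/3 = 301603911101/86130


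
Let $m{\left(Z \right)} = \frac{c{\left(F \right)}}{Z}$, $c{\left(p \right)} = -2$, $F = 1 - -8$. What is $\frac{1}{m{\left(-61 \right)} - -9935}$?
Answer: $\frac{61}{606037} \approx 0.00010065$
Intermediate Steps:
$F = 9$ ($F = 1 + 8 = 9$)
$m{\left(Z \right)} = - \frac{2}{Z}$
$\frac{1}{m{\left(-61 \right)} - -9935} = \frac{1}{- \frac{2}{-61} - -9935} = \frac{1}{\left(-2\right) \left(- \frac{1}{61}\right) + 9935} = \frac{1}{\frac{2}{61} + 9935} = \frac{1}{\frac{606037}{61}} = \frac{61}{606037}$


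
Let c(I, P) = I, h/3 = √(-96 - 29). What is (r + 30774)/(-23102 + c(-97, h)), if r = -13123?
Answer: -929/1221 ≈ -0.76085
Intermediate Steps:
h = 15*I*√5 (h = 3*√(-96 - 29) = 3*√(-125) = 3*(5*I*√5) = 15*I*√5 ≈ 33.541*I)
(r + 30774)/(-23102 + c(-97, h)) = (-13123 + 30774)/(-23102 - 97) = 17651/(-23199) = 17651*(-1/23199) = -929/1221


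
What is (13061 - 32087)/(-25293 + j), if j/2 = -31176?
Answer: 6342/29215 ≈ 0.21708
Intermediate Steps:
j = -62352 (j = 2*(-31176) = -62352)
(13061 - 32087)/(-25293 + j) = (13061 - 32087)/(-25293 - 62352) = -19026/(-87645) = -19026*(-1/87645) = 6342/29215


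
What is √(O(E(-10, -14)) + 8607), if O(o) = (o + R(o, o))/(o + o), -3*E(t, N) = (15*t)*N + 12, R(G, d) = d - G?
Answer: √34430/2 ≈ 92.777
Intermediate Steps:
E(t, N) = -4 - 5*N*t (E(t, N) = -((15*t)*N + 12)/3 = -(15*N*t + 12)/3 = -(12 + 15*N*t)/3 = -4 - 5*N*t)
O(o) = ½ (O(o) = (o + (o - o))/(o + o) = (o + 0)/((2*o)) = o*(1/(2*o)) = ½)
√(O(E(-10, -14)) + 8607) = √(½ + 8607) = √(17215/2) = √34430/2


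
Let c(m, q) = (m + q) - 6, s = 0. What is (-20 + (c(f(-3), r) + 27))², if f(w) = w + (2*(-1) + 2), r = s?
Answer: 4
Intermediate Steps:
r = 0
f(w) = w (f(w) = w + (-2 + 2) = w + 0 = w)
c(m, q) = -6 + m + q
(-20 + (c(f(-3), r) + 27))² = (-20 + ((-6 - 3 + 0) + 27))² = (-20 + (-9 + 27))² = (-20 + 18)² = (-2)² = 4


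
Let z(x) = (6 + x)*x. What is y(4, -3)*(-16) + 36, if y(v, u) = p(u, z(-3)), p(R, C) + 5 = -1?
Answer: 132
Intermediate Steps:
z(x) = x*(6 + x)
p(R, C) = -6 (p(R, C) = -5 - 1 = -6)
y(v, u) = -6
y(4, -3)*(-16) + 36 = -6*(-16) + 36 = 96 + 36 = 132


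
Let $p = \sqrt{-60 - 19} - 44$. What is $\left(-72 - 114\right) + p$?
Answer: $-230 + i \sqrt{79} \approx -230.0 + 8.8882 i$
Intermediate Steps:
$p = -44 + i \sqrt{79}$ ($p = \sqrt{-60 + \left(-21 + 2\right)} - 44 = \sqrt{-60 - 19} - 44 = \sqrt{-79} - 44 = i \sqrt{79} - 44 = -44 + i \sqrt{79} \approx -44.0 + 8.8882 i$)
$\left(-72 - 114\right) + p = \left(-72 - 114\right) - \left(44 - i \sqrt{79}\right) = -186 - \left(44 - i \sqrt{79}\right) = -230 + i \sqrt{79}$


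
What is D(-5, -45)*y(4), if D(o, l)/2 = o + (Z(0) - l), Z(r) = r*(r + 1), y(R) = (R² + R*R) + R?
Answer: 2880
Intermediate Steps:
y(R) = R + 2*R² (y(R) = (R² + R²) + R = 2*R² + R = R + 2*R²)
Z(r) = r*(1 + r)
D(o, l) = -2*l + 2*o (D(o, l) = 2*(o + (0*(1 + 0) - l)) = 2*(o + (0*1 - l)) = 2*(o + (0 - l)) = 2*(o - l) = -2*l + 2*o)
D(-5, -45)*y(4) = (-2*(-45) + 2*(-5))*(4*(1 + 2*4)) = (90 - 10)*(4*(1 + 8)) = 80*(4*9) = 80*36 = 2880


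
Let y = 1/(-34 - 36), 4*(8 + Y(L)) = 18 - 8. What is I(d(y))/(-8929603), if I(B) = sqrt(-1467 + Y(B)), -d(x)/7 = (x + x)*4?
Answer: -I*sqrt(5890)/17859206 ≈ -4.2973e-6*I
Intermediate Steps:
Y(L) = -11/2 (Y(L) = -8 + (18 - 8)/4 = -8 + (1/4)*10 = -8 + 5/2 = -11/2)
y = -1/70 (y = 1/(-70) = -1/70 ≈ -0.014286)
d(x) = -56*x (d(x) = -7*(x + x)*4 = -7*2*x*4 = -56*x)
I(B) = I*sqrt(5890)/2 (I(B) = sqrt(-1467 - 11/2) = sqrt(-2945/2) = I*sqrt(5890)/2)
I(d(y))/(-8929603) = (I*sqrt(5890)/2)/(-8929603) = (I*sqrt(5890)/2)*(-1/8929603) = -I*sqrt(5890)/17859206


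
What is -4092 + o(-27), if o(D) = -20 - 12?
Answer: -4124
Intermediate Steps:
o(D) = -32
-4092 + o(-27) = -4092 - 32 = -4124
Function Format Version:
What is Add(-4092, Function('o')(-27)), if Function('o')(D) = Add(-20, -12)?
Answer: -4124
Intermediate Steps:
Function('o')(D) = -32
Add(-4092, Function('o')(-27)) = Add(-4092, -32) = -4124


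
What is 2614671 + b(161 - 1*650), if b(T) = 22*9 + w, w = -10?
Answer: 2614859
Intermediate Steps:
b(T) = 188 (b(T) = 22*9 - 10 = 198 - 10 = 188)
2614671 + b(161 - 1*650) = 2614671 + 188 = 2614859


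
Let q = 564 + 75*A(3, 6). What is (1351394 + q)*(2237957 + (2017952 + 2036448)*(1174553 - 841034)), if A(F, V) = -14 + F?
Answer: 1827031323755824081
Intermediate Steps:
q = -261 (q = 564 + 75*(-14 + 3) = 564 + 75*(-11) = 564 - 825 = -261)
(1351394 + q)*(2237957 + (2017952 + 2036448)*(1174553 - 841034)) = (1351394 - 261)*(2237957 + (2017952 + 2036448)*(1174553 - 841034)) = 1351133*(2237957 + 4054400*333519) = 1351133*(2237957 + 1352219433600) = 1351133*1352221671557 = 1827031323755824081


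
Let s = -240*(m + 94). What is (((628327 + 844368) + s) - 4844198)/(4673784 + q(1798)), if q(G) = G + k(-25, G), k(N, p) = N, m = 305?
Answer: -3467263/4675557 ≈ -0.74157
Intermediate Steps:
q(G) = -25 + G (q(G) = G - 25 = -25 + G)
s = -95760 (s = -240*(305 + 94) = -240*399 = -95760)
(((628327 + 844368) + s) - 4844198)/(4673784 + q(1798)) = (((628327 + 844368) - 95760) - 4844198)/(4673784 + (-25 + 1798)) = ((1472695 - 95760) - 4844198)/(4673784 + 1773) = (1376935 - 4844198)/4675557 = -3467263*1/4675557 = -3467263/4675557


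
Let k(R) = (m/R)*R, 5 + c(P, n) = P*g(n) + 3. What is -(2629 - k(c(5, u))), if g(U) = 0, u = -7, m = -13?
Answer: -2642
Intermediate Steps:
c(P, n) = -2 (c(P, n) = -5 + (P*0 + 3) = -5 + (0 + 3) = -5 + 3 = -2)
k(R) = -13 (k(R) = (-13/R)*R = -13)
-(2629 - k(c(5, u))) = -(2629 - 1*(-13)) = -(2629 + 13) = -1*2642 = -2642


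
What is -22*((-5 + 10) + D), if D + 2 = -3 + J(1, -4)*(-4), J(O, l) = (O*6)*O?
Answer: 528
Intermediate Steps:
J(O, l) = 6*O² (J(O, l) = (6*O)*O = 6*O²)
D = -29 (D = -2 + (-3 + (6*1²)*(-4)) = -2 + (-3 + (6*1)*(-4)) = -2 + (-3 + 6*(-4)) = -2 + (-3 - 24) = -2 - 27 = -29)
-22*((-5 + 10) + D) = -22*((-5 + 10) - 29) = -22*(5 - 29) = -22*(-24) = 528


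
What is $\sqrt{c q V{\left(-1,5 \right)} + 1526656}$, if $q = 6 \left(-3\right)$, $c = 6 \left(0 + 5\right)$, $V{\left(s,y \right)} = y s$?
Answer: $2 \sqrt{382339} \approx 1236.7$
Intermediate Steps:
$V{\left(s,y \right)} = s y$
$c = 30$ ($c = 6 \cdot 5 = 30$)
$q = -18$
$\sqrt{c q V{\left(-1,5 \right)} + 1526656} = \sqrt{30 \left(-18\right) \left(\left(-1\right) 5\right) + 1526656} = \sqrt{\left(-540\right) \left(-5\right) + 1526656} = \sqrt{2700 + 1526656} = \sqrt{1529356} = 2 \sqrt{382339}$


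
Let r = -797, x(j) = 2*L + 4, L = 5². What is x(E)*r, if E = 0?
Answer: -43038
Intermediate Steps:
L = 25
x(j) = 54 (x(j) = 2*25 + 4 = 50 + 4 = 54)
x(E)*r = 54*(-797) = -43038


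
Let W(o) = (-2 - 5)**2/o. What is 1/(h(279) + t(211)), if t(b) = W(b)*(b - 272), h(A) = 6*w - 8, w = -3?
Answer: -211/8475 ≈ -0.024897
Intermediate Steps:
W(o) = 49/o (W(o) = (-7)**2/o = 49/o)
h(A) = -26 (h(A) = 6*(-3) - 8 = -18 - 8 = -26)
t(b) = 49*(-272 + b)/b (t(b) = (49/b)*(b - 272) = (49/b)*(-272 + b) = 49*(-272 + b)/b)
1/(h(279) + t(211)) = 1/(-26 + (49 - 13328/211)) = 1/(-26 - 2989/211) = 1/(-8475/211) = -211/8475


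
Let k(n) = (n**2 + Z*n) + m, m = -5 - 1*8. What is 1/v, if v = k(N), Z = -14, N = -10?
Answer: 1/227 ≈ 0.0044053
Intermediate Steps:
m = -13 (m = -5 - 8 = -13)
k(n) = -13 + n**2 - 14*n (k(n) = (n**2 - 14*n) - 13 = -13 + n**2 - 14*n)
v = 227 (v = -13 + (-10)**2 - 14*(-10) = -13 + 100 + 140 = 227)
1/v = 1/227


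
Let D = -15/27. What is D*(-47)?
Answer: 235/9 ≈ 26.111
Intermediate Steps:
D = -5/9 (D = -15*1/27 = -5/9 ≈ -0.55556)
D*(-47) = -5/9*(-47) = 235/9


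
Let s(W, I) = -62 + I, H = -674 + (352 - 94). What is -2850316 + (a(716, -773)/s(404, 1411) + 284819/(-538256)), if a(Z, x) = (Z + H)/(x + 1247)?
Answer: -163501225371868465/57362480176 ≈ -2.8503e+6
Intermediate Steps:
H = -416 (H = -674 + 258 = -416)
a(Z, x) = (-416 + Z)/(1247 + x) (a(Z, x) = (Z - 416)/(x + 1247) = (-416 + Z)/(1247 + x))
-2850316 + (a(716, -773)/s(404, 1411) + 284819/(-538256)) = -2850316 + (((-416 + 716)/(1247 - 773))/(-62 + 1411) + 284819/(-538256)) = -2850316 + ((300/474)/1349 + 284819*(-1/538256)) = -2850316 + (((1/474)*300)*(1/1349) - 284819/538256) = -2850316 + ((50/79)*(1/1349) - 284819/538256) = -2850316 + (50/106571 - 284819/538256) = -2850316 - 30326532849/57362480176 = -163501225371868465/57362480176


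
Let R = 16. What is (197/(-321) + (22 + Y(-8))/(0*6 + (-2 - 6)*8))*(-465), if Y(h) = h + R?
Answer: 1723445/3424 ≈ 503.34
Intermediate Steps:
Y(h) = 16 + h (Y(h) = h + 16 = 16 + h)
(197/(-321) + (22 + Y(-8))/(0*6 + (-2 - 6)*8))*(-465) = (197/(-321) + (22 + (16 - 8))/(0*6 + (-2 - 6)*8))*(-465) = (197*(-1/321) + (22 + 8)/(0 - 8*8))*(-465) = (-197/321 + 30/(0 - 64))*(-465) = (-197/321 + 30/(-64))*(-465) = (-197/321 + 30*(-1/64))*(-465) = (-197/321 - 15/32)*(-465) = -11119/10272*(-465) = 1723445/3424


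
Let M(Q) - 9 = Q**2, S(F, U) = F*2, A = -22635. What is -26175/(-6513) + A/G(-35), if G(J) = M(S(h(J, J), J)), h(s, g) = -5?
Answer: -48189560/236639 ≈ -203.64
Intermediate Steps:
S(F, U) = 2*F
M(Q) = 9 + Q**2
G(J) = 109 (G(J) = 9 + (2*(-5))**2 = 9 + (-10)**2 = 9 + 100 = 109)
-26175/(-6513) + A/G(-35) = -26175/(-6513) - 22635/109 = -26175*(-1/6513) - 22635*1/109 = 8725/2171 - 22635/109 = -48189560/236639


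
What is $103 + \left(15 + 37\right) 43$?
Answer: $2339$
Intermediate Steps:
$103 + \left(15 + 37\right) 43 = 103 + 52 \cdot 43 = 103 + 2236 = 2339$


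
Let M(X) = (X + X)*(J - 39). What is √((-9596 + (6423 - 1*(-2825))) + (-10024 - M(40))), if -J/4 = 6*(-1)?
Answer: 2*I*√2293 ≈ 95.771*I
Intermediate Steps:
J = 24 (J = -24*(-1) = -4*(-6) = 24)
M(X) = -30*X (M(X) = (X + X)*(24 - 39) = (2*X)*(-15) = -30*X)
√((-9596 + (6423 - 1*(-2825))) + (-10024 - M(40))) = √((-9596 + (6423 - 1*(-2825))) + (-10024 - (-30)*40)) = √((-9596 + (6423 + 2825)) + (-10024 - 1*(-1200))) = √((-9596 + 9248) + (-10024 + 1200)) = √(-348 - 8824) = √(-9172) = 2*I*√2293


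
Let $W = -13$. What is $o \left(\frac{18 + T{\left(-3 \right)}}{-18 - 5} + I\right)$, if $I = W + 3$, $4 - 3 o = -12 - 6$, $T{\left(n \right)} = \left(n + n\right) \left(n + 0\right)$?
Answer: $- \frac{5852}{69} \approx -84.812$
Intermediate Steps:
$T{\left(n \right)} = 2 n^{2}$ ($T{\left(n \right)} = 2 n n = 2 n^{2}$)
$o = \frac{22}{3}$ ($o = \frac{4}{3} - \frac{-12 - 6}{3} = \frac{4}{3} - -6 = \frac{4}{3} + 6 = \frac{22}{3} \approx 7.3333$)
$I = -10$ ($I = -13 + 3 = -10$)
$o \left(\frac{18 + T{\left(-3 \right)}}{-18 - 5} + I\right) = \frac{22 \left(\frac{18 + 2 \left(-3\right)^{2}}{-18 - 5} - 10\right)}{3} = \frac{22 \left(\frac{18 + 2 \cdot 9}{-23} - 10\right)}{3} = \frac{22 \left(\left(18 + 18\right) \left(- \frac{1}{23}\right) - 10\right)}{3} = \frac{22 \left(36 \left(- \frac{1}{23}\right) - 10\right)}{3} = \frac{22 \left(- \frac{36}{23} - 10\right)}{3} = \frac{22}{3} \left(- \frac{266}{23}\right) = - \frac{5852}{69}$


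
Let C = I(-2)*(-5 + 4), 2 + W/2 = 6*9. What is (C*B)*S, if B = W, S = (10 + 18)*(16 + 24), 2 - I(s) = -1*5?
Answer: -815360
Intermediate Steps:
I(s) = 7 (I(s) = 2 - (-1)*5 = 2 - 1*(-5) = 2 + 5 = 7)
W = 104 (W = -4 + 2*(6*9) = -4 + 2*54 = -4 + 108 = 104)
C = -7 (C = 7*(-5 + 4) = 7*(-1) = -7)
S = 1120 (S = 28*40 = 1120)
B = 104
(C*B)*S = -7*104*1120 = -728*1120 = -815360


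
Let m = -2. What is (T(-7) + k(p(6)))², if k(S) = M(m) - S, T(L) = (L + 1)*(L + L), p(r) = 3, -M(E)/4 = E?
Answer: 7921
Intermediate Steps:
M(E) = -4*E
T(L) = 2*L*(1 + L) (T(L) = (1 + L)*(2*L) = 2*L*(1 + L))
k(S) = 8 - S (k(S) = -4*(-2) - S = 8 - S)
(T(-7) + k(p(6)))² = (2*(-7)*(1 - 7) + (8 - 1*3))² = (2*(-7)*(-6) + (8 - 3))² = (84 + 5)² = 89² = 7921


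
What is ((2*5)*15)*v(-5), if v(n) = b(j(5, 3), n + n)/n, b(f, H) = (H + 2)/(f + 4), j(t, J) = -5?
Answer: -240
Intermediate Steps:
b(f, H) = (2 + H)/(4 + f)
v(n) = (-2 - 2*n)/n (v(n) = ((2 + (n + n))/(4 - 5))/n = ((2 + 2*n)/(-1))/n = (-(2 + 2*n))/n = (-2 - 2*n)/n)
((2*5)*15)*v(-5) = ((2*5)*15)*(-2 - 2/(-5)) = (10*15)*(-2 - 2*(-⅕)) = 150*(-2 + ⅖) = 150*(-8/5) = -240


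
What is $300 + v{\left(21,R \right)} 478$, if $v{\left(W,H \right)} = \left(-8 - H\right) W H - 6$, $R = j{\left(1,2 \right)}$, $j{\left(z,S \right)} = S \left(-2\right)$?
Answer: $158040$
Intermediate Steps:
$j{\left(z,S \right)} = - 2 S$
$R = -4$ ($R = \left(-2\right) 2 = -4$)
$v{\left(W,H \right)} = -6 + H W \left(-8 - H\right)$ ($v{\left(W,H \right)} = W \left(-8 - H\right) H - 6 = H W \left(-8 - H\right) - 6 = -6 + H W \left(-8 - H\right)$)
$300 + v{\left(21,R \right)} 478 = 300 + \left(-6 - 21 \left(-4\right)^{2} - \left(-32\right) 21\right) 478 = 300 + \left(-6 - 21 \cdot 16 + 672\right) 478 = 300 + \left(-6 - 336 + 672\right) 478 = 300 + 330 \cdot 478 = 300 + 157740 = 158040$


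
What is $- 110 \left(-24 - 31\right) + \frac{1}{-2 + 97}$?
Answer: $\frac{574751}{95} \approx 6050.0$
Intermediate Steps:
$- 110 \left(-24 - 31\right) + \frac{1}{-2 + 97} = \left(-110\right) \left(-55\right) + \frac{1}{95} = 6050 + \frac{1}{95} = \frac{574751}{95}$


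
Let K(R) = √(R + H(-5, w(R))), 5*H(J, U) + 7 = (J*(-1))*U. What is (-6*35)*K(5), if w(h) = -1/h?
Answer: -42*√85 ≈ -387.22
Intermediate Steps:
H(J, U) = -7/5 - J*U/5 (H(J, U) = -7/5 + ((J*(-1))*U)/5 = -7/5 + ((-J)*U)/5 = -7/5 + (-J*U)/5 = -7/5 - J*U/5)
K(R) = √(-7/5 + R - 1/R) (K(R) = √(R + (-7/5 - ⅕*(-5)*(-1/R))) = √(R + (-7/5 - 1/R)) = √(-7/5 + R - 1/R))
(-6*35)*K(5) = (-6*35)*(√(-35 - 25/5 + 25*5)/5) = -42*√(-35 - 25*⅕ + 125) = -42*√(-35 - 5 + 125) = -42*√85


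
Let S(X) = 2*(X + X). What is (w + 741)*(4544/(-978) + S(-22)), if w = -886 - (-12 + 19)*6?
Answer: 8471848/489 ≈ 17325.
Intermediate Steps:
S(X) = 4*X (S(X) = 2*(2*X) = 4*X)
w = -928 (w = -886 - 7*6 = -886 - 1*42 = -886 - 42 = -928)
(w + 741)*(4544/(-978) + S(-22)) = (-928 + 741)*(4544/(-978) + 4*(-22)) = -187*(4544*(-1/978) - 88) = -187*(-2272/489 - 88) = -187*(-45304/489) = 8471848/489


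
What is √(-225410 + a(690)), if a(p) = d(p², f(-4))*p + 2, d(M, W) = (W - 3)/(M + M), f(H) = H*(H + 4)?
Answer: I*√11924083315/230 ≈ 474.77*I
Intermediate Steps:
f(H) = H*(4 + H)
d(M, W) = (-3 + W)/(2*M) (d(M, W) = (-3 + W)/((2*M)) = (-3 + W)*(1/(2*M)) = (-3 + W)/(2*M))
a(p) = 2 - 3/(2*p) (a(p) = ((-3 - 4*(4 - 4))/(2*(p²)))*p + 2 = ((-3 - 4*0)/(2*p²))*p + 2 = ((-3 + 0)/(2*p²))*p + 2 = ((½)*(-3)/p²)*p + 2 = (-3/(2*p²))*p + 2 = -3/(2*p) + 2 = 2 - 3/(2*p))
√(-225410 + a(690)) = √(-225410 + (2 - 3/2/690)) = √(-225410 + (2 - 3/2*1/690)) = √(-225410 + (2 - 1/460)) = √(-225410 + 919/460) = √(-103687681/460) = I*√11924083315/230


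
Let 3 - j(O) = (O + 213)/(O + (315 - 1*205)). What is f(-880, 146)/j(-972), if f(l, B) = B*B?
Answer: 18374392/1827 ≈ 10057.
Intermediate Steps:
j(O) = 3 - (213 + O)/(110 + O) (j(O) = 3 - (O + 213)/(O + (315 - 1*205)) = 3 - (213 + O)/(O + (315 - 205)) = 3 - (213 + O)/(O + 110) = 3 - (213 + O)/(110 + O))
f(l, B) = B**2
f(-880, 146)/j(-972) = 146**2/(((117 + 2*(-972))/(110 - 972))) = 21316/(((117 - 1944)/(-862))) = 21316/((-1/862*(-1827))) = 21316/(1827/862) = 21316*(862/1827) = 18374392/1827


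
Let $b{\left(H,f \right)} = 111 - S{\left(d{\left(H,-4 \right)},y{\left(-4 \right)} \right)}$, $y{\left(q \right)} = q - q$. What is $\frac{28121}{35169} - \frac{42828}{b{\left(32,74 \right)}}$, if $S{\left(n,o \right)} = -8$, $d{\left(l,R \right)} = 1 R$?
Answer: $- \frac{1502871533}{4185111} \approx -359.1$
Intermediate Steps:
$y{\left(q \right)} = 0$
$d{\left(l,R \right)} = R$
$b{\left(H,f \right)} = 119$ ($b{\left(H,f \right)} = 111 - -8 = 111 + 8 = 119$)
$\frac{28121}{35169} - \frac{42828}{b{\left(32,74 \right)}} = \frac{28121}{35169} - \frac{42828}{119} = - \frac{1502871533}{4185111}$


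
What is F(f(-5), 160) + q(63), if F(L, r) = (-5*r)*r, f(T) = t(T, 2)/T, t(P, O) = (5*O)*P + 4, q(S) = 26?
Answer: -127974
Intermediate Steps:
t(P, O) = 4 + 5*O*P (t(P, O) = 5*O*P + 4 = 4 + 5*O*P)
f(T) = (4 + 10*T)/T (f(T) = (4 + 5*2*T)/T = (4 + 10*T)/T)
F(L, r) = -5*r**2
F(f(-5), 160) + q(63) = -5*160**2 + 26 = -5*25600 + 26 = -128000 + 26 = -127974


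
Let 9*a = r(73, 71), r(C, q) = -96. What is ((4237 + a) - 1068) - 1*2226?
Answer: 2797/3 ≈ 932.33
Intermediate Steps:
a = -32/3 (a = (⅑)*(-96) = -32/3 ≈ -10.667)
((4237 + a) - 1068) - 1*2226 = ((4237 - 32/3) - 1068) - 1*2226 = (12679/3 - 1068) - 2226 = 9475/3 - 2226 = 2797/3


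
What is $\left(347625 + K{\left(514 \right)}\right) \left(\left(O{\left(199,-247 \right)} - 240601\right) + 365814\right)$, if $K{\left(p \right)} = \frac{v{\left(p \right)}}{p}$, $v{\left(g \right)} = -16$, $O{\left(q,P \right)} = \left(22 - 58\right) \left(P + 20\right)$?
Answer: $\frac{11916564813545}{257} \approx 4.6368 \cdot 10^{10}$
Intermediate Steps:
$O{\left(q,P \right)} = -720 - 36 P$ ($O{\left(q,P \right)} = - 36 \left(20 + P\right) = -720 - 36 P$)
$K{\left(p \right)} = - \frac{16}{p}$
$\left(347625 + K{\left(514 \right)}\right) \left(\left(O{\left(199,-247 \right)} - 240601\right) + 365814\right) = \left(347625 - \frac{16}{514}\right) \left(\left(\left(-720 - -8892\right) - 240601\right) + 365814\right) = \left(347625 - \frac{8}{257}\right) \left(\left(\left(-720 + 8892\right) - 240601\right) + 365814\right) = \left(347625 - \frac{8}{257}\right) \left(\left(8172 - 240601\right) + 365814\right) = \frac{89339617 \left(-232429 + 365814\right)}{257} = \frac{89339617}{257} \cdot 133385 = \frac{11916564813545}{257}$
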